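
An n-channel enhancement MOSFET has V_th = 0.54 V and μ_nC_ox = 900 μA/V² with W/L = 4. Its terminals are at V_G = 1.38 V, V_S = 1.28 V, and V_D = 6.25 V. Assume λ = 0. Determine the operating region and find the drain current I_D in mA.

Cutoff; I_D = 0 mA

V_GS = V_G − V_S = 1.38 − 1.28 = 0.1 V; V_DS = V_D − V_S = 6.25 − 1.28 = 4.97 V.
V_GS = 0.1 V < V_th = 0.54 V, so the transistor is in cutoff.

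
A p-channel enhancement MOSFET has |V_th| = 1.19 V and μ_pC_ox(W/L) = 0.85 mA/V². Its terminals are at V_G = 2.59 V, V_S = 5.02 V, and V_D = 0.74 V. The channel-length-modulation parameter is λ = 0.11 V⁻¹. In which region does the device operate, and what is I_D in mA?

V_SG = V_S − V_G = 5.02 − 2.59 = 2.43 V; V_SD = V_S − V_D = 5.02 − 0.74 = 4.28 V.
V_ov = V_SG − |V_th| = 2.43 − 1.19 = 1.24 V.
Since V_SD = 4.28 V ≥ V_ov = 1.24 V, the device is in saturation.
I_D = ½ k_p V_ov² (1 + λ V_SD) = 0.5 × 0.85 × 1.24² × (1 + 0.11 × 4.28) = 0.961 mA.

Saturation; I_D = 0.961 mA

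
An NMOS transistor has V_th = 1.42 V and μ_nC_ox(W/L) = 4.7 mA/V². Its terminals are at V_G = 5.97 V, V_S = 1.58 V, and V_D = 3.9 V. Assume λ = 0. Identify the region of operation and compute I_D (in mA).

Triode; I_D = 19.7 mA

V_GS = V_G − V_S = 5.97 − 1.58 = 4.39 V; V_DS = V_D − V_S = 3.9 − 1.58 = 2.32 V.
V_ov = V_GS − V_th = 4.39 − 1.42 = 2.97 V.
Since V_DS = 2.32 V < V_ov = 2.97 V, the device is in the triode region.
I_D = k_n [V_ov · V_DS − ½ V_DS²] = 4.7 × [2.97 × 2.32 − 0.5 × 2.32²] = 19.7 mA.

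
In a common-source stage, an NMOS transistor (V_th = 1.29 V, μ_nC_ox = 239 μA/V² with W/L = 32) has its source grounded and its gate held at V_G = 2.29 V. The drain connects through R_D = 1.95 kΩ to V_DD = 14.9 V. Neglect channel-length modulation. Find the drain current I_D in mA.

I_D = 3.82 mA

V_GS = V_G = 2.29 V, so V_ov = 2.29 − 1.29 = 1 V.
k_n = μ_nC_ox · (W/L) = 7.648 mA/V².
Assume saturation: I_D = ½ k_n V_ov² = 0.5 × 7.648 × 1² = 3.82 mA, giving V_DS = V_DD − I_D R_D = 14.9 − 3.82 × 1.95 = 7.44 V.
V_DS = 7.44 V ≥ V_ov = 1 V, confirming saturation.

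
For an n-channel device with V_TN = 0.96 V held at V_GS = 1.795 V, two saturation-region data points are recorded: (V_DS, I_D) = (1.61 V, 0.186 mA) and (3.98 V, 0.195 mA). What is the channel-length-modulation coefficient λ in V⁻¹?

With V_GS fixed, I_D ∝ (1 + λ V_DS) in saturation, so I_D2/I_D1 = (1 + λ V_DS2)/(1 + λ V_DS1).
0.195/0.186 = 1.048 = (1 + 3.98 λ)/(1 + 1.61 λ).
Solving: λ (I_D1 V_DS2 − I_D2 V_DS1) = I_D2 − I_D1, so λ = (0.195 − 0.186) / (0.186 × 3.98 − 0.195 × 1.61) = 0.009 / 0.426 = 0.0211 V⁻¹.

λ = 0.0211 V⁻¹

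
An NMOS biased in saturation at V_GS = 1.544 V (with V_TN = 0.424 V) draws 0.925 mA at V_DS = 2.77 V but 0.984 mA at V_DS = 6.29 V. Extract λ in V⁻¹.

λ = 0.0191 V⁻¹

With V_GS fixed, I_D ∝ (1 + λ V_DS) in saturation, so I_D2/I_D1 = (1 + λ V_DS2)/(1 + λ V_DS1).
0.984/0.925 = 1.064 = (1 + 6.29 λ)/(1 + 2.77 λ).
Solving: λ (I_D1 V_DS2 − I_D2 V_DS1) = I_D2 − I_D1, so λ = (0.984 − 0.925) / (0.925 × 6.29 − 0.984 × 2.77) = 0.059 / 3.09 = 0.0191 V⁻¹.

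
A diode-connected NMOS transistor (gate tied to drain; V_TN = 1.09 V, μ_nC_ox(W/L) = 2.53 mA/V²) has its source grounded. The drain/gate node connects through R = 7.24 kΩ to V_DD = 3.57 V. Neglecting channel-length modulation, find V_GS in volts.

With gate tied to drain, V_GS = V_DS ≥ V_GS − V_TN, so the device is in saturation.
KCL at the drain: ½ k_n (V_GS − V_TN)² = (V_DD − V_GS)/R.
Let x = V_GS − 1.09. Then 9.16 x² + x − 2.48 = 0, giving x = 0.469 V (positive root), so V_GS = 1.56 V.
I_D = (V_DD − V_GS)/R = (3.57 − 1.56) / 7.24 = 0.278 mA.

V_GS = 1.56 V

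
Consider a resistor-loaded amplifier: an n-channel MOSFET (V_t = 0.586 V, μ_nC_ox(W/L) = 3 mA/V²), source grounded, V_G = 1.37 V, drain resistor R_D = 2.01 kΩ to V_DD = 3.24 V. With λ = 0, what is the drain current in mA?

I_D = 0.922 mA

V_GS = V_G = 1.37 V, so V_ov = 1.37 − 0.586 = 0.784 V.
Assume saturation: I_D = ½ k_n V_ov² = 0.5 × 3 × 0.784² = 0.922 mA, giving V_DS = V_DD − I_D R_D = 3.24 − 0.922 × 2.01 = 1.39 V.
V_DS = 1.39 V ≥ V_ov = 0.784 V, confirming saturation.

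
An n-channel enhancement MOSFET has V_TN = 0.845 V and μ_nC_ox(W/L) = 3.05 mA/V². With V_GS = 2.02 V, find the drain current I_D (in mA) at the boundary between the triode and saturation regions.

I_D = 2.11 mA

At the boundary V_DS = V_ov = V_GS − V_TN = 2.02 − 0.845 = 1.18 V.
I_D = ½ k_n V_ov² = 0.5 × 3.05 × 1.18² = 2.11 mA.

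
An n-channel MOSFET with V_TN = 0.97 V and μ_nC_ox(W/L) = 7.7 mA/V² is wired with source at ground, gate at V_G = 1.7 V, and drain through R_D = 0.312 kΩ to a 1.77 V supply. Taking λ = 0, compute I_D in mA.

V_GS = V_G = 1.7 V, so V_ov = 1.7 − 0.97 = 0.73 V.
Assume saturation: I_D = ½ k_n V_ov² = 0.5 × 7.7 × 0.73² = 2.05 mA, giving V_DS = V_DD − I_D R_D = 1.77 − 2.05 × 0.312 = 1.13 V.
V_DS = 1.13 V ≥ V_ov = 0.73 V, confirming saturation.

I_D = 2.05 mA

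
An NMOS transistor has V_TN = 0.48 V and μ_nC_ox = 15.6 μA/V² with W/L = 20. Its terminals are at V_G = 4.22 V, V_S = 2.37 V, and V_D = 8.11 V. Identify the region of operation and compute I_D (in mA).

Saturation; I_D = 0.293 mA

V_GS = V_G − V_S = 4.22 − 2.37 = 1.85 V; V_DS = V_D − V_S = 8.11 − 2.37 = 5.74 V.
k_n = μ_nC_ox · (W/L) = 0.312 mA/V².
V_ov = V_GS − V_TN = 1.85 − 0.48 = 1.37 V.
Since V_DS = 5.74 V ≥ V_ov = 1.37 V, the device is in saturation.
I_D = ½ k_n V_ov² = 0.5 × 0.312 × 1.37² = 0.293 mA.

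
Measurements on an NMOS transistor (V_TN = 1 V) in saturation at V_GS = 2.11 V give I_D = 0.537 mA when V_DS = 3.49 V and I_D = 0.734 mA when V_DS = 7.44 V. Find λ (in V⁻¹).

With V_GS fixed, I_D ∝ (1 + λ V_DS) in saturation, so I_D2/I_D1 = (1 + λ V_DS2)/(1 + λ V_DS1).
0.734/0.537 = 1.367 = (1 + 7.44 λ)/(1 + 3.49 λ).
Solving: λ (I_D1 V_DS2 − I_D2 V_DS1) = I_D2 − I_D1, so λ = (0.734 − 0.537) / (0.537 × 7.44 − 0.734 × 3.49) = 0.197 / 1.43 = 0.137 V⁻¹.

λ = 0.137 V⁻¹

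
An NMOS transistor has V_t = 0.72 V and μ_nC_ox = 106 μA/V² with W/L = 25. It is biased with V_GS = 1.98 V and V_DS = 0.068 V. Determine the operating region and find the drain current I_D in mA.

k_n = μ_nC_ox · (W/L) = 2.65 mA/V².
V_ov = V_GS − V_t = 1.98 − 0.72 = 1.26 V.
Since V_DS = 0.068 V < V_ov = 1.26 V, the device is in the triode region.
I_D = k_n [V_ov · V_DS − ½ V_DS²] = 2.65 × [1.26 × 0.068 − 0.5 × 0.068²] = 0.221 mA.

Triode; I_D = 0.221 mA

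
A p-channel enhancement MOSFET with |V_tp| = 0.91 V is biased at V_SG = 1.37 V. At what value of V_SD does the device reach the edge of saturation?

The boundary between triode and saturation is V_SD = V_SG − |V_tp| = V_ov.
V_ov = 1.37 − 0.91 = 0.46 V.

V_SD,sat = 0.460 V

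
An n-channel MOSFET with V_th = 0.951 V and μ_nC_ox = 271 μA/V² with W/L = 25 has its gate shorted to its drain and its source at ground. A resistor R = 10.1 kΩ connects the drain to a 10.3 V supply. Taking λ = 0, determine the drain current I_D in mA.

With gate tied to drain, V_GS = V_DS ≥ V_GS − V_th, so the device is in saturation.
k_n = μ_nC_ox · (W/L) = 6.775 mA/V².
KCL at the drain: ½ k_n (V_GS − V_th)² = (V_DD − V_GS)/R.
Let x = V_GS − 0.951. Then 34.2 x² + x − 9.349 = 0, giving x = 0.508 V (positive root), so V_GS = 1.46 V.
I_D = (V_DD − V_GS)/R = (10.3 − 1.46) / 10.1 = 0.875 mA.

I_D = 0.875 mA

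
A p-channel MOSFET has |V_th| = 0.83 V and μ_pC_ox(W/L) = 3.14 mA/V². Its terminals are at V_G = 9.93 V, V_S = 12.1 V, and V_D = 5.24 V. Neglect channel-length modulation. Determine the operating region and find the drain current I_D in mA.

V_SG = V_S − V_G = 12.1 − 9.93 = 2.17 V; V_SD = V_S − V_D = 12.1 − 5.24 = 6.86 V.
V_ov = V_SG − |V_th| = 2.17 − 0.83 = 1.34 V.
Since V_SD = 6.86 V ≥ V_ov = 1.34 V, the device is in saturation.
I_D = ½ k_p V_ov² = 0.5 × 3.14 × 1.34² = 2.82 mA.

Saturation; I_D = 2.82 mA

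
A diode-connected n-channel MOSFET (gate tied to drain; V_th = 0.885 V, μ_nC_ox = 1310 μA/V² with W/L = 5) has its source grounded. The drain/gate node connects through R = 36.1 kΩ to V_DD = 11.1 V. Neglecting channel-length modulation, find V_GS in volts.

V_GS = 1.17 V

With gate tied to drain, V_GS = V_DS ≥ V_GS − V_th, so the device is in saturation.
k_n = μ_nC_ox · (W/L) = 6.55 mA/V².
KCL at the drain: ½ k_n (V_GS − V_th)² = (V_DD − V_GS)/R.
Let x = V_GS − 0.885. Then 118 x² + x − 10.21 = 0, giving x = 0.29 V (positive root), so V_GS = 1.17 V.
I_D = (V_DD − V_GS)/R = (11.1 − 1.17) / 36.1 = 0.275 mA.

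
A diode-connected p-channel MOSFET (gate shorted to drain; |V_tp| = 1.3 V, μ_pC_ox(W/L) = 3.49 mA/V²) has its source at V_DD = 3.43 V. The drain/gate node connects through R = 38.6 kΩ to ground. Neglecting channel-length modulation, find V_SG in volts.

With gate tied to drain, V_SG = V_SD ≥ V_SG − |V_tp|, so the device is in saturation.
KCL at the drain: ½ k_p (V_SG − |V_tp|)² = (V_DD − V_SG)/R.
Let x = V_SG − 1.3. Then 67.4 x² + x − 2.13 = 0, giving x = 0.171 V (positive root), so V_SG = 1.47 V.
I_D = (V_DD − V_SG)/R = (3.43 − 1.47) / 38.6 = 0.0508 mA.

V_SG = 1.47 V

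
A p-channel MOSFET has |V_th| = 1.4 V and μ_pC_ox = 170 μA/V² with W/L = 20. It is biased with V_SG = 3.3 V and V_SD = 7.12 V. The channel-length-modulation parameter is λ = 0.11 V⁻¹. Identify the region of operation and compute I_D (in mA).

k_p = μ_pC_ox · (W/L) = 3.4 mA/V².
V_ov = V_SG − |V_th| = 3.3 − 1.4 = 1.9 V.
Since V_SD = 7.12 V ≥ V_ov = 1.9 V, the device is in saturation.
I_D = ½ k_p V_ov² (1 + λ V_SD) = 0.5 × 3.4 × 1.9² × (1 + 0.11 × 7.12) = 10.9 mA.

Saturation; I_D = 10.9 mA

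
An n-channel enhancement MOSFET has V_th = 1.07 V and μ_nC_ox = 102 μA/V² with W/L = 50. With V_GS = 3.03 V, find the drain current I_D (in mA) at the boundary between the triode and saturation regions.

At the boundary V_DS = V_ov = V_GS − V_th = 3.03 − 1.07 = 1.96 V.
k_n = μ_nC_ox · (W/L) = 5.1 mA/V².
I_D = ½ k_n V_ov² = 0.5 × 5.1 × 1.96² = 9.8 mA.

I_D = 9.80 mA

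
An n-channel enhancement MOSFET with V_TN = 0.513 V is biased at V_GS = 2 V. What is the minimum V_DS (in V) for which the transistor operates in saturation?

V_DS,sat = 1.49 V

The boundary between triode and saturation is V_DS = V_GS − V_TN = V_ov.
V_ov = 2 − 0.513 = 1.49 V.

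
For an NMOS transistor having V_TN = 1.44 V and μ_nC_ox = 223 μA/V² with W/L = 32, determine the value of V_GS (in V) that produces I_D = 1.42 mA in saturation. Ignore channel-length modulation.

k_n = μ_nC_ox · (W/L) = 7.136 mA/V².
In saturation I_D = ½ k_n (V_GS − V_TN)², so V_GS − V_TN = √(2 I_D / k_n) = √(2 × 1.42 / 7.136) = 0.631 V.
V_GS = 1.44 + 0.631 = 2.07 V.

V_GS = 2.07 V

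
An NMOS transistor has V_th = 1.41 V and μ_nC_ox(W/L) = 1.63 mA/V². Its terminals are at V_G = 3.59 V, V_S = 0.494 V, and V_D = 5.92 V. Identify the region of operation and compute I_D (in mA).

Saturation; I_D = 2.32 mA

V_GS = V_G − V_S = 3.59 − 0.494 = 3.1 V; V_DS = V_D − V_S = 5.92 − 0.494 = 5.43 V.
V_ov = V_GS − V_th = 3.1 − 1.41 = 1.69 V.
Since V_DS = 5.43 V ≥ V_ov = 1.69 V, the device is in saturation.
I_D = ½ k_n V_ov² = 0.5 × 1.63 × 1.69² = 2.32 mA.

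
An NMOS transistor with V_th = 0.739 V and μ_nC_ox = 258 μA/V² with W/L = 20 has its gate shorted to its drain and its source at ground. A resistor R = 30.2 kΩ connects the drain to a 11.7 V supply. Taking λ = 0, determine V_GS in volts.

V_GS = 1.11 V

With gate tied to drain, V_GS = V_DS ≥ V_GS − V_th, so the device is in saturation.
k_n = μ_nC_ox · (W/L) = 5.16 mA/V².
KCL at the drain: ½ k_n (V_GS − V_th)² = (V_DD − V_GS)/R.
Let x = V_GS − 0.739. Then 77.9 x² + x − 10.96 = 0, giving x = 0.369 V (positive root), so V_GS = 1.11 V.
I_D = (V_DD − V_GS)/R = (11.7 − 1.11) / 30.2 = 0.351 mA.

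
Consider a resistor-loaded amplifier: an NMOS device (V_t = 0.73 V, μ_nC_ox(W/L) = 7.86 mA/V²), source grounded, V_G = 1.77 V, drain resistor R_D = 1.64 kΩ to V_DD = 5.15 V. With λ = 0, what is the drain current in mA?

V_GS = V_G = 1.77 V, so V_ov = 1.77 − 0.73 = 1.04 V.
Assume saturation: I_D = ½ k_n V_ov² = 0.5 × 7.86 × 1.04² = 4.25 mA, giving V_DS = V_DD − I_D R_D = 5.15 − 4.25 × 1.64 = -1.82 V.
But -1.82 V < V_ov = 1.04 V, so the device is actually in triode.
In triode I_D = k_n[V_ov V_DS − ½ V_DS²] and I_D = (V_DD − V_DS)/R_D. Equating: 6.45 V_DS² − 14.41 V_DS + 5.15 = 0, giving V_DS = 0.447 V (the root below V_ov).
I_D = (5.15 − 0.447) / 1.64 = 2.87 mA.

I_D = 2.87 mA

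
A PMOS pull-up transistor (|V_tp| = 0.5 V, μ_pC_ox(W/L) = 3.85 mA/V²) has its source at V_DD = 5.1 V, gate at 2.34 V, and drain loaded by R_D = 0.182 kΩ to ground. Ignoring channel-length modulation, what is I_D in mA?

V_SG = V_DD − V_G = 5.1 − 2.34 = 2.76 V, so V_ov = 2.76 − 0.5 = 2.26 V.
Assume saturation: I_D = ½ k_p V_ov² = 0.5 × 3.85 × 2.26² = 9.83 mA, giving V_SD = V_DD − I_D R_D = 5.1 − 9.83 × 0.182 = 3.31 V.
V_SD = 3.31 V ≥ V_ov = 2.26 V, confirming saturation.

I_D = 9.83 mA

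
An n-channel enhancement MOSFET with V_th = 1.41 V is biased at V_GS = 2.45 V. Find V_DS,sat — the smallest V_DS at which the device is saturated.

The boundary between triode and saturation is V_DS = V_GS − V_th = V_ov.
V_ov = 2.45 − 1.41 = 1.04 V.

V_DS,sat = 1.04 V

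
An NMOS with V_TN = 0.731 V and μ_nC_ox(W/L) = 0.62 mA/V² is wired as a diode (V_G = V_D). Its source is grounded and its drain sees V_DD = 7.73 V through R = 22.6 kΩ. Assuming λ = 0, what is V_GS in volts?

With gate tied to drain, V_GS = V_DS ≥ V_GS − V_TN, so the device is in saturation.
KCL at the drain: ½ k_n (V_GS − V_TN)² = (V_DD − V_GS)/R.
Let x = V_GS − 0.731. Then 7.01 x² + x − 6.999 = 0, giving x = 0.931 V (positive root), so V_GS = 1.66 V.
I_D = (V_DD − V_GS)/R = (7.73 − 1.66) / 22.6 = 0.269 mA.

V_GS = 1.66 V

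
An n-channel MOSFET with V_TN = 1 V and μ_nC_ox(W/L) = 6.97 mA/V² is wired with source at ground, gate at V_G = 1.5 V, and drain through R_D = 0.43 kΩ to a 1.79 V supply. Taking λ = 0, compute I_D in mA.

I_D = 0.871 mA

V_GS = V_G = 1.5 V, so V_ov = 1.5 − 1 = 0.5 V.
Assume saturation: I_D = ½ k_n V_ov² = 0.5 × 6.97 × 0.5² = 0.871 mA, giving V_DS = V_DD − I_D R_D = 1.79 − 0.871 × 0.43 = 1.42 V.
V_DS = 1.42 V ≥ V_ov = 0.5 V, confirming saturation.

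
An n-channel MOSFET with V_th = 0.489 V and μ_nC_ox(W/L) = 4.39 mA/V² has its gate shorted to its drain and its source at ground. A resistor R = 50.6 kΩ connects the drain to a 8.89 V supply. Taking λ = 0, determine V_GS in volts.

With gate tied to drain, V_GS = V_DS ≥ V_GS − V_th, so the device is in saturation.
KCL at the drain: ½ k_n (V_GS − V_th)² = (V_DD − V_GS)/R.
Let x = V_GS − 0.489. Then 111 x² + x − 8.401 = 0, giving x = 0.271 V (positive root), so V_GS = 0.76 V.
I_D = (V_DD − V_GS)/R = (8.89 − 0.76) / 50.6 = 0.161 mA.

V_GS = 0.760 V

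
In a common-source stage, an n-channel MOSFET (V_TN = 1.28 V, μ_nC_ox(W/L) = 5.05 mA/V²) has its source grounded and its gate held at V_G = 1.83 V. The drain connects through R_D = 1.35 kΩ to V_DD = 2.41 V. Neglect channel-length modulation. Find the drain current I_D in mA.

V_GS = V_G = 1.83 V, so V_ov = 1.83 − 1.28 = 0.55 V.
Assume saturation: I_D = ½ k_n V_ov² = 0.5 × 5.05 × 0.55² = 0.764 mA, giving V_DS = V_DD − I_D R_D = 2.41 − 0.764 × 1.35 = 1.38 V.
V_DS = 1.38 V ≥ V_ov = 0.55 V, confirming saturation.

I_D = 0.764 mA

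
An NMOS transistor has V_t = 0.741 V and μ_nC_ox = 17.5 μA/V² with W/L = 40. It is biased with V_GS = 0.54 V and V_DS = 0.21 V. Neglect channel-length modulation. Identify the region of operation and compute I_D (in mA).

V_GS = 0.54 V < V_t = 0.741 V, so the transistor is in cutoff.

Cutoff; I_D = 0 mA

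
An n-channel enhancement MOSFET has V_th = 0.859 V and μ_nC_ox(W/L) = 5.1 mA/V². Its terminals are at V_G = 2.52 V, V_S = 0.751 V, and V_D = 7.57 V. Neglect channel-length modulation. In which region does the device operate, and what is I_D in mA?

V_GS = V_G − V_S = 2.52 − 0.751 = 1.77 V; V_DS = V_D − V_S = 7.57 − 0.751 = 6.82 V.
V_ov = V_GS − V_th = 1.77 − 0.859 = 0.91 V.
Since V_DS = 6.82 V ≥ V_ov = 0.91 V, the device is in saturation.
I_D = ½ k_n V_ov² = 0.5 × 5.1 × 0.91² = 2.11 mA.

Saturation; I_D = 2.11 mA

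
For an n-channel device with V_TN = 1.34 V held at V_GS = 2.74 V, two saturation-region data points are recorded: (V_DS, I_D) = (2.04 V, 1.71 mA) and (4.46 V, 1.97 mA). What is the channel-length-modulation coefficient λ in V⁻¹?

With V_GS fixed, I_D ∝ (1 + λ V_DS) in saturation, so I_D2/I_D1 = (1 + λ V_DS2)/(1 + λ V_DS1).
1.97/1.71 = 1.152 = (1 + 4.46 λ)/(1 + 2.04 λ).
Solving: λ (I_D1 V_DS2 − I_D2 V_DS1) = I_D2 − I_D1, so λ = (1.97 − 1.71) / (1.71 × 4.46 − 1.97 × 2.04) = 0.26 / 3.61 = 0.0721 V⁻¹.

λ = 0.0721 V⁻¹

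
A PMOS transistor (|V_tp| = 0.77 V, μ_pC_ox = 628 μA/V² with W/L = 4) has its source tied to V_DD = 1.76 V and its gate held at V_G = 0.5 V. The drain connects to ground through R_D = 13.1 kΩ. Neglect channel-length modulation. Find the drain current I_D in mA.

V_SG = V_DD − V_G = 1.76 − 0.5 = 1.26 V, so V_ov = 1.26 − 0.77 = 0.49 V.
k_p = μ_pC_ox · (W/L) = 2.512 mA/V².
Assume saturation: I_D = ½ k_p V_ov² = 0.5 × 2.512 × 0.49² = 0.302 mA, giving V_SD = V_DD − I_D R_D = 1.76 − 0.302 × 13.1 = -2.19 V.
But -2.19 V < V_ov = 0.49 V, so the device is actually in triode.
In triode I_D = k_p[V_ov V_SD − ½ V_SD²] and I_D = (V_DD − V_SD)/R_D. Equating: 16.5 V_SD² − 17.12 V_SD + 1.76 = 0, giving V_SD = 0.116 V (the root below V_ov).
I_D = (1.76 − 0.116) / 13.1 = 0.126 mA.

I_D = 0.126 mA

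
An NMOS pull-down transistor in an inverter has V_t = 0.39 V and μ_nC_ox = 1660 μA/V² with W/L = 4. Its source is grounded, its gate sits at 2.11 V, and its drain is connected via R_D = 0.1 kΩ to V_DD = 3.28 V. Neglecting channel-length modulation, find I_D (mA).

I_D = 9.82 mA

V_GS = V_G = 2.11 V, so V_ov = 2.11 − 0.39 = 1.72 V.
k_n = μ_nC_ox · (W/L) = 6.64 mA/V².
Assume saturation: I_D = ½ k_n V_ov² = 0.5 × 6.64 × 1.72² = 9.82 mA, giving V_DS = V_DD − I_D R_D = 3.28 − 9.82 × 0.1 = 2.3 V.
V_DS = 2.3 V ≥ V_ov = 1.72 V, confirming saturation.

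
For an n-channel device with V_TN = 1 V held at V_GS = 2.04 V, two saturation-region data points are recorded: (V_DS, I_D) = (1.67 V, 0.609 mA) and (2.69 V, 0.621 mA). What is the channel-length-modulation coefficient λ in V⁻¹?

λ = 0.0200 V⁻¹

With V_GS fixed, I_D ∝ (1 + λ V_DS) in saturation, so I_D2/I_D1 = (1 + λ V_DS2)/(1 + λ V_DS1).
0.621/0.609 = 1.02 = (1 + 2.69 λ)/(1 + 1.67 λ).
Solving: λ (I_D1 V_DS2 − I_D2 V_DS1) = I_D2 − I_D1, so λ = (0.621 − 0.609) / (0.609 × 2.69 − 0.621 × 1.67) = 0.012 / 0.601 = 0.02 V⁻¹.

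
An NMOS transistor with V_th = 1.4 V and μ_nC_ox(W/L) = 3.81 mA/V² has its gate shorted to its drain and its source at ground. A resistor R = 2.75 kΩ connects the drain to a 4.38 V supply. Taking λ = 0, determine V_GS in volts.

With gate tied to drain, V_GS = V_DS ≥ V_GS − V_th, so the device is in saturation.
KCL at the drain: ½ k_n (V_GS − V_th)² = (V_DD − V_GS)/R.
Let x = V_GS − 1.4. Then 5.24 x² + x − 2.98 = 0, giving x = 0.665 V (positive root), so V_GS = 2.06 V.
I_D = (V_DD − V_GS)/R = (4.38 − 2.06) / 2.75 = 0.842 mA.

V_GS = 2.06 V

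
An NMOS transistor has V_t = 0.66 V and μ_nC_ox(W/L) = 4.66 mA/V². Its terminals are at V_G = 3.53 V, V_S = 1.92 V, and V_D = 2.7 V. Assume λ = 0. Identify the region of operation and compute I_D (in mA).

V_GS = V_G − V_S = 3.53 − 1.92 = 1.61 V; V_DS = V_D − V_S = 2.7 − 1.92 = 0.78 V.
V_ov = V_GS − V_t = 1.61 − 0.66 = 0.95 V.
Since V_DS = 0.78 V < V_ov = 0.95 V, the device is in the triode region.
I_D = k_n [V_ov · V_DS − ½ V_DS²] = 4.66 × [0.95 × 0.78 − 0.5 × 0.78²] = 2.04 mA.

Triode; I_D = 2.04 mA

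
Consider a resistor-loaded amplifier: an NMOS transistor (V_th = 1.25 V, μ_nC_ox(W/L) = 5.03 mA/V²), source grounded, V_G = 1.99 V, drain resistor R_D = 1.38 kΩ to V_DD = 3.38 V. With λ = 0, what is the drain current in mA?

I_D = 1.38 mA

V_GS = V_G = 1.99 V, so V_ov = 1.99 − 1.25 = 0.74 V.
Assume saturation: I_D = ½ k_n V_ov² = 0.5 × 5.03 × 0.74² = 1.38 mA, giving V_DS = V_DD − I_D R_D = 3.38 − 1.38 × 1.38 = 1.48 V.
V_DS = 1.48 V ≥ V_ov = 0.74 V, confirming saturation.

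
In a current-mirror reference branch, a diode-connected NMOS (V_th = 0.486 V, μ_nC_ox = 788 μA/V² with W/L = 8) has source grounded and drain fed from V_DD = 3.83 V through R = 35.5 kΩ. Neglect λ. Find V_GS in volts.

V_GS = 0.654 V

With gate tied to drain, V_GS = V_DS ≥ V_GS − V_th, so the device is in saturation.
k_n = μ_nC_ox · (W/L) = 6.304 mA/V².
KCL at the drain: ½ k_n (V_GS − V_th)² = (V_DD − V_GS)/R.
Let x = V_GS − 0.486. Then 112 x² + x − 3.344 = 0, giving x = 0.168 V (positive root), so V_GS = 0.654 V.
I_D = (V_DD − V_GS)/R = (3.83 − 0.654) / 35.5 = 0.0895 mA.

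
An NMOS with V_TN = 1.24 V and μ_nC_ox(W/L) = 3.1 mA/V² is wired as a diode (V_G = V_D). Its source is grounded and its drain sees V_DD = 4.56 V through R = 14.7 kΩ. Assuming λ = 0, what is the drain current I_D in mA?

I_D = 0.201 mA

With gate tied to drain, V_GS = V_DS ≥ V_GS − V_TN, so the device is in saturation.
KCL at the drain: ½ k_n (V_GS − V_TN)² = (V_DD − V_GS)/R.
Let x = V_GS − 1.24. Then 22.8 x² + x − 3.32 = 0, giving x = 0.36 V (positive root), so V_GS = 1.6 V.
I_D = (V_DD − V_GS)/R = (4.56 − 1.6) / 14.7 = 0.201 mA.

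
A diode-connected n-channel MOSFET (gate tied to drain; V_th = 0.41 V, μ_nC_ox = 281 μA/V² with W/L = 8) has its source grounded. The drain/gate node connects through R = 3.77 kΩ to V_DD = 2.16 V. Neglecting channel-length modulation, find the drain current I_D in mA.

With gate tied to drain, V_GS = V_DS ≥ V_GS − V_th, so the device is in saturation.
k_n = μ_nC_ox · (W/L) = 2.248 mA/V².
KCL at the drain: ½ k_n (V_GS − V_th)² = (V_DD − V_GS)/R.
Let x = V_GS − 0.41. Then 4.24 x² + x − 1.75 = 0, giving x = 0.535 V (positive root), so V_GS = 0.945 V.
I_D = (V_DD − V_GS)/R = (2.16 − 0.945) / 3.77 = 0.322 mA.

I_D = 0.322 mA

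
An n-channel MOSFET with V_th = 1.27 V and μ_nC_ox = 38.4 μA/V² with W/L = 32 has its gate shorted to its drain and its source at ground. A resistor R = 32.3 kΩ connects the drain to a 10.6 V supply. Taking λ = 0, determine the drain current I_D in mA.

With gate tied to drain, V_GS = V_DS ≥ V_GS − V_th, so the device is in saturation.
k_n = μ_nC_ox · (W/L) = 1.229 mA/V².
KCL at the drain: ½ k_n (V_GS − V_th)² = (V_DD − V_GS)/R.
Let x = V_GS − 1.27. Then 19.8 x² + x − 9.33 = 0, giving x = 0.661 V (positive root), so V_GS = 1.93 V.
I_D = (V_DD − V_GS)/R = (10.6 − 1.93) / 32.3 = 0.268 mA.

I_D = 0.268 mA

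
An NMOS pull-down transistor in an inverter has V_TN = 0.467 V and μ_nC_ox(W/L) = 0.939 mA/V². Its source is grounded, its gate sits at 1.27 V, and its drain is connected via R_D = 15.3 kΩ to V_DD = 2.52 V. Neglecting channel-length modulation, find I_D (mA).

V_GS = V_G = 1.27 V, so V_ov = 1.27 − 0.467 = 0.803 V.
Assume saturation: I_D = ½ k_n V_ov² = 0.5 × 0.939 × 0.803² = 0.303 mA, giving V_DS = V_DD − I_D R_D = 2.52 − 0.303 × 15.3 = -2.11 V.
But -2.11 V < V_ov = 0.803 V, so the device is actually in triode.
In triode I_D = k_n[V_ov V_DS − ½ V_DS²] and I_D = (V_DD − V_DS)/R_D. Equating: 7.18 V_DS² − 12.54 V_DS + 2.52 = 0, giving V_DS = 0.232 V (the root below V_ov).
I_D = (2.52 − 0.232) / 15.3 = 0.15 mA.

I_D = 0.150 mA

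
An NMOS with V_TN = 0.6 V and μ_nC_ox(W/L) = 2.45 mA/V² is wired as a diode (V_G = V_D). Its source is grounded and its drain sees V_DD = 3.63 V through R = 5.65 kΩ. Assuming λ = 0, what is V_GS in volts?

With gate tied to drain, V_GS = V_DS ≥ V_GS − V_TN, so the device is in saturation.
KCL at the drain: ½ k_n (V_GS − V_TN)² = (V_DD − V_GS)/R.
Let x = V_GS − 0.6. Then 6.92 x² + x − 3.03 = 0, giving x = 0.593 V (positive root), so V_GS = 1.19 V.
I_D = (V_DD − V_GS)/R = (3.63 − 1.19) / 5.65 = 0.431 mA.

V_GS = 1.19 V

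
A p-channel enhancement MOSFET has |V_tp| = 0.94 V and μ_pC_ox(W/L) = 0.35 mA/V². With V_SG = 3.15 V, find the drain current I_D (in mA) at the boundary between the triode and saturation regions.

I_D = 0.855 mA

At the boundary V_SD = V_ov = V_SG − |V_tp| = 3.15 − 0.94 = 2.21 V.
I_D = ½ k_p V_ov² = 0.5 × 0.35 × 2.21² = 0.855 mA.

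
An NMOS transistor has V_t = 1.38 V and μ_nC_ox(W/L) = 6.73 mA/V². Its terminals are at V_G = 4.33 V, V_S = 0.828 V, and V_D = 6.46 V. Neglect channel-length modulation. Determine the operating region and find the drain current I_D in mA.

V_GS = V_G − V_S = 4.33 − 0.828 = 3.5 V; V_DS = V_D − V_S = 6.46 − 0.828 = 5.63 V.
V_ov = V_GS − V_t = 3.5 − 1.38 = 2.12 V.
Since V_DS = 5.63 V ≥ V_ov = 2.12 V, the device is in saturation.
I_D = ½ k_n V_ov² = 0.5 × 6.73 × 2.12² = 15.2 mA.

Saturation; I_D = 15.2 mA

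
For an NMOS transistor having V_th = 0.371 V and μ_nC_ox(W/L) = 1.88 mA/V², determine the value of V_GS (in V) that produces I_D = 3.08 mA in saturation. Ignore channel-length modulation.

V_GS = 2.18 V

In saturation I_D = ½ k_n (V_GS − V_th)², so V_GS − V_th = √(2 I_D / k_n) = √(2 × 3.08 / 1.88) = 1.81 V.
V_GS = 0.371 + 1.81 = 2.18 V.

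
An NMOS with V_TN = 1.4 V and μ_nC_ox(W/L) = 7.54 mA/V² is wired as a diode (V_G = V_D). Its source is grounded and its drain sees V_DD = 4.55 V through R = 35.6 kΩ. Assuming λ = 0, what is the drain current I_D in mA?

I_D = 0.0843 mA

With gate tied to drain, V_GS = V_DS ≥ V_GS − V_TN, so the device is in saturation.
KCL at the drain: ½ k_n (V_GS − V_TN)² = (V_DD − V_GS)/R.
Let x = V_GS − 1.4. Then 134 x² + x − 3.15 = 0, giving x = 0.15 V (positive root), so V_GS = 1.55 V.
I_D = (V_DD − V_GS)/R = (4.55 − 1.55) / 35.6 = 0.0843 mA.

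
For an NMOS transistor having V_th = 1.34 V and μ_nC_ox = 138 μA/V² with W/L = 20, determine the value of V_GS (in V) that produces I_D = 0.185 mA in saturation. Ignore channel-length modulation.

V_GS = 1.71 V

k_n = μ_nC_ox · (W/L) = 2.76 mA/V².
In saturation I_D = ½ k_n (V_GS − V_th)², so V_GS − V_th = √(2 I_D / k_n) = √(2 × 0.185 / 2.76) = 0.366 V.
V_GS = 1.34 + 0.366 = 1.71 V.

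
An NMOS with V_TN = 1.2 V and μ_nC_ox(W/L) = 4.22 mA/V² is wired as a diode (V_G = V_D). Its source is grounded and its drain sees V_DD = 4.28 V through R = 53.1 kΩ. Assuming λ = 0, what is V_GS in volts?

V_GS = 1.36 V

With gate tied to drain, V_GS = V_DS ≥ V_GS − V_TN, so the device is in saturation.
KCL at the drain: ½ k_n (V_GS − V_TN)² = (V_DD − V_GS)/R.
Let x = V_GS − 1.2. Then 112 x² + x − 3.08 = 0, giving x = 0.161 V (positive root), so V_GS = 1.36 V.
I_D = (V_DD − V_GS)/R = (4.28 − 1.36) / 53.1 = 0.055 mA.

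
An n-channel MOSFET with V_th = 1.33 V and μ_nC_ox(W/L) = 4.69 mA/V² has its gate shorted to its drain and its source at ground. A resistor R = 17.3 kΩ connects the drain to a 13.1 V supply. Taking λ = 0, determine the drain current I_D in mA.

I_D = 0.650 mA

With gate tied to drain, V_GS = V_DS ≥ V_GS − V_th, so the device is in saturation.
KCL at the drain: ½ k_n (V_GS − V_th)² = (V_DD − V_GS)/R.
Let x = V_GS − 1.33. Then 40.6 x² + x − 11.77 = 0, giving x = 0.526 V (positive root), so V_GS = 1.86 V.
I_D = (V_DD − V_GS)/R = (13.1 − 1.86) / 17.3 = 0.65 mA.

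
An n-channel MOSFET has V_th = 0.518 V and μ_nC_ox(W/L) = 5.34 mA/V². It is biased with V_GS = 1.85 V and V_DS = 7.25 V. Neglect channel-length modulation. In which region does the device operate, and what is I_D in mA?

Saturation; I_D = 4.74 mA

V_ov = V_GS − V_th = 1.85 − 0.518 = 1.33 V.
Since V_DS = 7.25 V ≥ V_ov = 1.33 V, the device is in saturation.
I_D = ½ k_n V_ov² = 0.5 × 5.34 × 1.33² = 4.74 mA.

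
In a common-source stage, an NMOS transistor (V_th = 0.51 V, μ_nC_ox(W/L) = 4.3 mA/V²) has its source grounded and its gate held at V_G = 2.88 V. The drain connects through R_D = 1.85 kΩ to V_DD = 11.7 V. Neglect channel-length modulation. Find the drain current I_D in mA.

V_GS = V_G = 2.88 V, so V_ov = 2.88 − 0.51 = 2.37 V.
Assume saturation: I_D = ½ k_n V_ov² = 0.5 × 4.3 × 2.37² = 12.1 mA, giving V_DS = V_DD − I_D R_D = 11.7 − 12.1 × 1.85 = -10.6 V.
But -10.6 V < V_ov = 2.37 V, so the device is actually in triode.
In triode I_D = k_n[V_ov V_DS − ½ V_DS²] and I_D = (V_DD − V_DS)/R_D. Equating: 3.98 V_DS² − 19.85 V_DS + 11.7 = 0, giving V_DS = 0.683 V (the root below V_ov).
I_D = (11.7 − 0.683) / 1.85 = 5.96 mA.

I_D = 5.96 mA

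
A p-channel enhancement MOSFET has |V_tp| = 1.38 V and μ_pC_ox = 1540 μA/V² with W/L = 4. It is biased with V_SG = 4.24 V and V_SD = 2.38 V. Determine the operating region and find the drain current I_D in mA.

Triode; I_D = 24.5 mA

k_p = μ_pC_ox · (W/L) = 6.16 mA/V².
V_ov = V_SG − |V_tp| = 4.24 − 1.38 = 2.86 V.
Since V_SD = 2.38 V < V_ov = 2.86 V, the device is in the triode region.
I_D = k_p [V_ov · V_SD − ½ V_SD²] = 6.16 × [2.86 × 2.38 − 0.5 × 2.38²] = 24.5 mA.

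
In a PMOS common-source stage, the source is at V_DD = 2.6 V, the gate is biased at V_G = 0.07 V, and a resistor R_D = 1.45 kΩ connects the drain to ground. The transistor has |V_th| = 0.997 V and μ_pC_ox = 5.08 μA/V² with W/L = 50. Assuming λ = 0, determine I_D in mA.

I_D = 0.298 mA

V_SG = V_DD − V_G = 2.6 − 0.07 = 2.53 V, so V_ov = 2.53 − 0.997 = 1.53 V.
k_p = μ_pC_ox · (W/L) = 0.254 mA/V².
Assume saturation: I_D = ½ k_p V_ov² = 0.5 × 0.254 × 1.53² = 0.298 mA, giving V_SD = V_DD − I_D R_D = 2.6 − 0.298 × 1.45 = 2.17 V.
V_SD = 2.17 V ≥ V_ov = 1.53 V, confirming saturation.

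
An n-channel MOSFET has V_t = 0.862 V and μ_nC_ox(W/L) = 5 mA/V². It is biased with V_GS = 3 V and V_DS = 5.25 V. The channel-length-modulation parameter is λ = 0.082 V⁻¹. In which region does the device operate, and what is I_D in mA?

V_ov = V_GS − V_t = 3 − 0.862 = 2.14 V.
Since V_DS = 5.25 V ≥ V_ov = 2.14 V, the device is in saturation.
I_D = ½ k_n V_ov² (1 + λ V_DS) = 0.5 × 5 × 2.14² × (1 + 0.082 × 5.25) = 16.3 mA.

Saturation; I_D = 16.3 mA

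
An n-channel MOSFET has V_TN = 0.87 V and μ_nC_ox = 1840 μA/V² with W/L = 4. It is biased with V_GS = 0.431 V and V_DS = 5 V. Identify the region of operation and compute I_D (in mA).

Cutoff; I_D = 0 mA

V_GS = 0.431 V < V_TN = 0.87 V, so the transistor is in cutoff.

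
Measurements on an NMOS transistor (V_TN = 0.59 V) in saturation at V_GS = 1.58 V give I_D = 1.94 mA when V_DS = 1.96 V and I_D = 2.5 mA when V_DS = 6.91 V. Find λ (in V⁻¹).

With V_GS fixed, I_D ∝ (1 + λ V_DS) in saturation, so I_D2/I_D1 = (1 + λ V_DS2)/(1 + λ V_DS1).
2.5/1.94 = 1.289 = (1 + 6.91 λ)/(1 + 1.96 λ).
Solving: λ (I_D1 V_DS2 − I_D2 V_DS1) = I_D2 − I_D1, so λ = (2.5 − 1.94) / (1.94 × 6.91 − 2.5 × 1.96) = 0.56 / 8.51 = 0.0658 V⁻¹.

λ = 0.0658 V⁻¹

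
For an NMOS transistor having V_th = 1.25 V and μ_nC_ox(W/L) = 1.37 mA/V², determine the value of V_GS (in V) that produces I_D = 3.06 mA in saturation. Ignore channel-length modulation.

In saturation I_D = ½ k_n (V_GS − V_th)², so V_GS − V_th = √(2 I_D / k_n) = √(2 × 3.06 / 1.37) = 2.11 V.
V_GS = 1.25 + 2.11 = 3.36 V.

V_GS = 3.36 V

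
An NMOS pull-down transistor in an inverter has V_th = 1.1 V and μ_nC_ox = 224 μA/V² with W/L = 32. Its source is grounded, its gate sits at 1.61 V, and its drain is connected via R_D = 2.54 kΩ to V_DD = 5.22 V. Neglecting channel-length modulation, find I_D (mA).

V_GS = V_G = 1.61 V, so V_ov = 1.61 − 1.1 = 0.51 V.
k_n = μ_nC_ox · (W/L) = 7.168 mA/V².
Assume saturation: I_D = ½ k_n V_ov² = 0.5 × 7.168 × 0.51² = 0.932 mA, giving V_DS = V_DD − I_D R_D = 5.22 − 0.932 × 2.54 = 2.85 V.
V_DS = 2.85 V ≥ V_ov = 0.51 V, confirming saturation.

I_D = 0.932 mA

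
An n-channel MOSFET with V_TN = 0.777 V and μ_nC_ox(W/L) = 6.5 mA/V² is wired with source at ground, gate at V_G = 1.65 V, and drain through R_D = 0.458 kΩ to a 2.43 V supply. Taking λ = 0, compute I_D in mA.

I_D = 2.48 mA

V_GS = V_G = 1.65 V, so V_ov = 1.65 − 0.777 = 0.873 V.
Assume saturation: I_D = ½ k_n V_ov² = 0.5 × 6.5 × 0.873² = 2.48 mA, giving V_DS = V_DD − I_D R_D = 2.43 − 2.48 × 0.458 = 1.3 V.
V_DS = 1.3 V ≥ V_ov = 0.873 V, confirming saturation.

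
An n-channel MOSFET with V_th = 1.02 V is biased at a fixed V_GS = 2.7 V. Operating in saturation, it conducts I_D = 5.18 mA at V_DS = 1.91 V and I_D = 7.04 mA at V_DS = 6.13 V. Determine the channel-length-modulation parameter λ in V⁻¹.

λ = 0.102 V⁻¹

With V_GS fixed, I_D ∝ (1 + λ V_DS) in saturation, so I_D2/I_D1 = (1 + λ V_DS2)/(1 + λ V_DS1).
7.04/5.18 = 1.359 = (1 + 6.13 λ)/(1 + 1.91 λ).
Solving: λ (I_D1 V_DS2 − I_D2 V_DS1) = I_D2 − I_D1, so λ = (7.04 − 5.18) / (5.18 × 6.13 − 7.04 × 1.91) = 1.86 / 18.3 = 0.102 V⁻¹.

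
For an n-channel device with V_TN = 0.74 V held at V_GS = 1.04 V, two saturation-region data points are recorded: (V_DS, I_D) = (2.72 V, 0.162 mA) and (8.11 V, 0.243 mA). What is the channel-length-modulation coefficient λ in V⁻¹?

With V_GS fixed, I_D ∝ (1 + λ V_DS) in saturation, so I_D2/I_D1 = (1 + λ V_DS2)/(1 + λ V_DS1).
0.243/0.162 = 1.5 = (1 + 8.11 λ)/(1 + 2.72 λ).
Solving: λ (I_D1 V_DS2 − I_D2 V_DS1) = I_D2 − I_D1, so λ = (0.243 − 0.162) / (0.162 × 8.11 − 0.243 × 2.72) = 0.081 / 0.653 = 0.124 V⁻¹.

λ = 0.124 V⁻¹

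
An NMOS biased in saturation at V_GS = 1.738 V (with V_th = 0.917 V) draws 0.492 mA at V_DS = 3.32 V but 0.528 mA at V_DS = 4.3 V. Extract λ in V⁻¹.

With V_GS fixed, I_D ∝ (1 + λ V_DS) in saturation, so I_D2/I_D1 = (1 + λ V_DS2)/(1 + λ V_DS1).
0.528/0.492 = 1.073 = (1 + 4.3 λ)/(1 + 3.32 λ).
Solving: λ (I_D1 V_DS2 − I_D2 V_DS1) = I_D2 − I_D1, so λ = (0.528 − 0.492) / (0.492 × 4.3 − 0.528 × 3.32) = 0.036 / 0.363 = 0.0993 V⁻¹.

λ = 0.0993 V⁻¹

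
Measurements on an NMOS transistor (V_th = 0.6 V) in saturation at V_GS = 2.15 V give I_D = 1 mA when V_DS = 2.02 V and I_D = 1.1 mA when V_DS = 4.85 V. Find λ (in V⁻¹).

λ = 0.0381 V⁻¹

With V_GS fixed, I_D ∝ (1 + λ V_DS) in saturation, so I_D2/I_D1 = (1 + λ V_DS2)/(1 + λ V_DS1).
1.1/1 = 1.1 = (1 + 4.85 λ)/(1 + 2.02 λ).
Solving: λ (I_D1 V_DS2 − I_D2 V_DS1) = I_D2 − I_D1, so λ = (1.1 − 1) / (1 × 4.85 − 1.1 × 2.02) = 0.1 / 2.63 = 0.0381 V⁻¹.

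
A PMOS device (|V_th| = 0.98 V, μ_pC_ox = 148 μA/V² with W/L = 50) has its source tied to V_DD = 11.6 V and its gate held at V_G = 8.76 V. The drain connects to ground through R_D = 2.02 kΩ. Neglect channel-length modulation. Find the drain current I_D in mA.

I_D = 5.52 mA

V_SG = V_DD − V_G = 11.6 − 8.76 = 2.84 V, so V_ov = 2.84 − 0.98 = 1.86 V.
k_p = μ_pC_ox · (W/L) = 7.4 mA/V².
Assume saturation: I_D = ½ k_p V_ov² = 0.5 × 7.4 × 1.86² = 12.8 mA, giving V_SD = V_DD − I_D R_D = 11.6 − 12.8 × 2.02 = -14.3 V.
But -14.3 V < V_ov = 1.86 V, so the device is actually in triode.
In triode I_D = k_p[V_ov V_SD − ½ V_SD²] and I_D = (V_DD − V_SD)/R_D. Equating: 7.47 V_SD² − 28.8 V_SD + 11.6 = 0, giving V_SD = 0.457 V (the root below V_ov).
I_D = (11.6 − 0.457) / 2.02 = 5.52 mA.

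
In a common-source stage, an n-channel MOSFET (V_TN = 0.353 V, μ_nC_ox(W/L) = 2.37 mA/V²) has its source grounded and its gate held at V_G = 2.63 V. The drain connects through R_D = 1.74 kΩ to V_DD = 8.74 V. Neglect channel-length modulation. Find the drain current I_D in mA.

V_GS = V_G = 2.63 V, so V_ov = 2.63 − 0.353 = 2.28 V.
Assume saturation: I_D = ½ k_n V_ov² = 0.5 × 2.37 × 2.28² = 6.14 mA, giving V_DS = V_DD − I_D R_D = 8.74 − 6.14 × 1.74 = -1.95 V.
But -1.95 V < V_ov = 2.28 V, so the device is actually in triode.
In triode I_D = k_n[V_ov V_DS − ½ V_DS²] and I_D = (V_DD − V_DS)/R_D. Equating: 2.06 V_DS² − 10.39 V_DS + 8.74 = 0, giving V_DS = 1.07 V (the root below V_ov).
I_D = (8.74 − 1.07) / 1.74 = 4.41 mA.

I_D = 4.41 mA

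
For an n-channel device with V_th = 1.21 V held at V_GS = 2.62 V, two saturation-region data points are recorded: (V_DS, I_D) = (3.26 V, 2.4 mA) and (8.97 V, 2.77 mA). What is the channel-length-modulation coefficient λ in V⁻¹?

With V_GS fixed, I_D ∝ (1 + λ V_DS) in saturation, so I_D2/I_D1 = (1 + λ V_DS2)/(1 + λ V_DS1).
2.77/2.4 = 1.154 = (1 + 8.97 λ)/(1 + 3.26 λ).
Solving: λ (I_D1 V_DS2 − I_D2 V_DS1) = I_D2 − I_D1, so λ = (2.77 − 2.4) / (2.4 × 8.97 − 2.77 × 3.26) = 0.37 / 12.5 = 0.0296 V⁻¹.

λ = 0.0296 V⁻¹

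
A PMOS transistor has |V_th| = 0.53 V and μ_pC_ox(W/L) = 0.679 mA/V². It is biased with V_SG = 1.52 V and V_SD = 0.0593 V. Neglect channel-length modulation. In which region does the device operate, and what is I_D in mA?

V_ov = V_SG − |V_th| = 1.52 − 0.53 = 0.99 V.
Since V_SD = 0.0593 V < V_ov = 0.99 V, the device is in the triode region.
I_D = k_p [V_ov · V_SD − ½ V_SD²] = 0.679 × [0.99 × 0.0593 − 0.5 × 0.0593²] = 0.0387 mA.

Triode; I_D = 0.0387 mA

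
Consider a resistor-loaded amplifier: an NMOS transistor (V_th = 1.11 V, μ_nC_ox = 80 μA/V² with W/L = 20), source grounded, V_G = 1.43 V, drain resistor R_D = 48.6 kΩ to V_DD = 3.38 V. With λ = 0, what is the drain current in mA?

I_D = 0.0659 mA

V_GS = V_G = 1.43 V, so V_ov = 1.43 − 1.11 = 0.32 V.
k_n = μ_nC_ox · (W/L) = 1.6 mA/V².
Assume saturation: I_D = ½ k_n V_ov² = 0.5 × 1.6 × 0.32² = 0.0819 mA, giving V_DS = V_DD − I_D R_D = 3.38 − 0.0819 × 48.6 = -0.601 V.
But -0.601 V < V_ov = 0.32 V, so the device is actually in triode.
In triode I_D = k_n[V_ov V_DS − ½ V_DS²] and I_D = (V_DD − V_DS)/R_D. Equating: 38.9 V_DS² − 25.88 V_DS + 3.38 = 0, giving V_DS = 0.178 V (the root below V_ov).
I_D = (3.38 − 0.178) / 48.6 = 0.0659 mA.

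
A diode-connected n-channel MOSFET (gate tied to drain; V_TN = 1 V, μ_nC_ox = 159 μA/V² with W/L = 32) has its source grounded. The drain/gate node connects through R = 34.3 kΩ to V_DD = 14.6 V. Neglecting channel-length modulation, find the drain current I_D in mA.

With gate tied to drain, V_GS = V_DS ≥ V_GS − V_TN, so the device is in saturation.
k_n = μ_nC_ox · (W/L) = 5.088 mA/V².
KCL at the drain: ½ k_n (V_GS − V_TN)² = (V_DD − V_GS)/R.
Let x = V_GS − 1. Then 87.3 x² + x − 13.6 = 0, giving x = 0.389 V (positive root), so V_GS = 1.39 V.
I_D = (V_DD − V_GS)/R = (14.6 − 1.39) / 34.3 = 0.385 mA.

I_D = 0.385 mA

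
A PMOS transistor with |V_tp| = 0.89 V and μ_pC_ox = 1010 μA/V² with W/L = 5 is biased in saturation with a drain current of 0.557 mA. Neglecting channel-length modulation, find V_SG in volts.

k_p = μ_pC_ox · (W/L) = 5.05 mA/V².
In saturation I_D = ½ k_p (V_SG − |V_tp|)², so V_SG − |V_tp| = √(2 I_D / k_p) = √(2 × 0.557 / 5.05) = 0.47 V.
V_SG = 0.89 + 0.47 = 1.36 V.

V_SG = 1.36 V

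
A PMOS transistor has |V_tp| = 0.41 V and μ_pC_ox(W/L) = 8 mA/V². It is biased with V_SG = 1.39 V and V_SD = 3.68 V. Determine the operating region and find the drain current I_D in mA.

Saturation; I_D = 3.84 mA

V_ov = V_SG − |V_tp| = 1.39 − 0.41 = 0.98 V.
Since V_SD = 3.68 V ≥ V_ov = 0.98 V, the device is in saturation.
I_D = ½ k_p V_ov² = 0.5 × 8 × 0.98² = 3.84 mA.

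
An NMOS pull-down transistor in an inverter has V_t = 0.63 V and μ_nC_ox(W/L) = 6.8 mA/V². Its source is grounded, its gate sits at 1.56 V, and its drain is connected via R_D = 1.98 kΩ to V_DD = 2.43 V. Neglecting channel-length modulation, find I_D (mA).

V_GS = V_G = 1.56 V, so V_ov = 1.56 − 0.63 = 0.93 V.
Assume saturation: I_D = ½ k_n V_ov² = 0.5 × 6.8 × 0.93² = 2.94 mA, giving V_DS = V_DD − I_D R_D = 2.43 − 2.94 × 1.98 = -3.39 V.
But -3.39 V < V_ov = 0.93 V, so the device is actually in triode.
In triode I_D = k_n[V_ov V_DS − ½ V_DS²] and I_D = (V_DD − V_DS)/R_D. Equating: 6.73 V_DS² − 13.52 V_DS + 2.43 = 0, giving V_DS = 0.2 V (the root below V_ov).
I_D = (2.43 − 0.2) / 1.98 = 1.13 mA.

I_D = 1.13 mA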